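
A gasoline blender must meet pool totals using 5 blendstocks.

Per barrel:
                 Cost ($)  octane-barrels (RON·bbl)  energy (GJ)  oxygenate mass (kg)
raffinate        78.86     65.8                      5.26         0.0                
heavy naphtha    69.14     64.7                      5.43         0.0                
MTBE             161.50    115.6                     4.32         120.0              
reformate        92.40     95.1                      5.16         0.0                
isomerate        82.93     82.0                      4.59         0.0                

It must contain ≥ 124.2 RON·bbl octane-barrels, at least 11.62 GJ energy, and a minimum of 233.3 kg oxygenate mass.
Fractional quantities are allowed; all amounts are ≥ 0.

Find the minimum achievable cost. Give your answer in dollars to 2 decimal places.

$355.00

Let x1 = barrels of raffinate, x2 = barrels of heavy naphtha, x3 = barrels of MTBE, x4 = barrels of reformate, x5 = barrels of isomerate.
min 78.86x1 + 69.14x2 + 161.5x3 + 92.4x4 + 82.93x5 subject to:
  65.8x1 + 64.7x2 + 115.6x3 + 95.1x4 + 82x5 ≥ 124.2   (octane-barrels)
  5.26x1 + 5.43x2 + 4.32x3 + 5.16x4 + 4.59x5 ≥ 11.62   (energy)
  120x3 ≥ 233.3   (oxygenate mass)
  x1, x2, x3, x4, x5 ≥ 0.
The optimal basis is {heavy naphtha, MTBE}; raffinate, reformate, isomerate drop out. The energy and oxygenate mass requirements are met with equality.
Solving gives x2 = 0.59322, x3 = 1.9442.
Total cost: 69.14·0.59322 + 161.5·1.9442 = 355.0035.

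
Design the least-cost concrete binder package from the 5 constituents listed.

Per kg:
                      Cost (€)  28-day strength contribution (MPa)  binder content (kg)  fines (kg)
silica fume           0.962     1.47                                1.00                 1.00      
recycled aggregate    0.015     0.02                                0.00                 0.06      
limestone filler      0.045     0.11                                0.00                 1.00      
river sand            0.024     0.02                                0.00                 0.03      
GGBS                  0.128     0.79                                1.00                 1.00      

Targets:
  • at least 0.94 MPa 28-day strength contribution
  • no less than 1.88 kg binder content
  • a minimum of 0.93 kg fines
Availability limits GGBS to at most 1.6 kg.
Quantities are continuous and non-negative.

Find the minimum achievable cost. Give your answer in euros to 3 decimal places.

€0.474

Treat it as an LP. Let x1 = kg of silica fume, x2 = kg of recycled aggregate, x3 = kg of limestone filler, x4 = kg of river sand, x5 = kg of GGBS.
min 0.962x1 + 0.015x2 + 0.045x3 + 0.024x4 + 0.128x5 s.t.:
  1.47x1 + 0.02x2 + 0.11x3 + 0.02x4 + 0.79x5 ≥ 0.94   (28-day strength contribution)
  1x1 + 1x5 ≥ 1.88   (binder content)
  1x1 + 0.06x2 + 1x3 + 0.03x4 + 1x5 ≥ 0.93   (fines)
  x5 ≤ 1.6
  x1, x2, x3, x4, x5 ≥ 0.
The optimal basis is {silica fume, GGBS}; recycled aggregate, limestone filler, river sand drop out. There the binder content and the GGBS cap constraints are tight.
Solving gives x1 = 0.28, x5 = 1.6.
Total cost: 0.962·0.28 + 0.128·1.6 = 0.47416.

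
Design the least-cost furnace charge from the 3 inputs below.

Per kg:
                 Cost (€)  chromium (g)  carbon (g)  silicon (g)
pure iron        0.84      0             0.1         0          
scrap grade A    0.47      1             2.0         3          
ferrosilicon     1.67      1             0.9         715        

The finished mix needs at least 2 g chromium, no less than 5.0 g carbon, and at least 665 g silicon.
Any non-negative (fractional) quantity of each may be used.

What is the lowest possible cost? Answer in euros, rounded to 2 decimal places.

€2.52

Let x1 = kg of pure iron, x2 = kg of scrap grade A, x3 = kg of ferrosilicon.
Minimize 0.84x1 + 0.47x2 + 1.67x3 with:
  1x2 + 1x3 ≥ 2   (chromium)
  0.1x1 + 2x2 + 0.9x3 ≥ 5   (carbon)
  3x2 + 715x3 ≥ 665   (silicon)
  x1, x2, x3 ≥ 0.
The optimal basis is {scrap grade A, ferrosilicon}; pure iron drops out. There the carbon and silicon constraints are tight.
Optimal quantities: scrap grade A = 2.085 kg, ferrosilicon = 0.9213 kg.
Total cost: 0.47·2.085 + 1.67·0.9213 = 2.5185.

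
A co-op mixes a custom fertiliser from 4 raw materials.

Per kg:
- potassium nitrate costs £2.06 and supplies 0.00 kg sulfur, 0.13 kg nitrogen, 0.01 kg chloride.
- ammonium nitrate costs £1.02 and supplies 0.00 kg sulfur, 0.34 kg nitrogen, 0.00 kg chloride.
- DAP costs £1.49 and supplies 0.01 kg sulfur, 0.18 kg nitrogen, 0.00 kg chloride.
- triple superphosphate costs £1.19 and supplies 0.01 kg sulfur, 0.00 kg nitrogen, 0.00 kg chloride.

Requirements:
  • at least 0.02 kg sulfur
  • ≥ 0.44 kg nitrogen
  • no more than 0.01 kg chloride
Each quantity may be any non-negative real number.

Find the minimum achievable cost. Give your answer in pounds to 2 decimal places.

£3.22

Treat it as an LP. Let x1 = kg of potassium nitrate, x2 = kg of ammonium nitrate, x3 = kg of DAP, x4 = kg of triple superphosphate.
min 2.06x1 + 1.02x2 + 1.49x3 + 1.19x4 s.t.:
  0.01x3 + 0.01x4 ≥ 0.02   (sulfur)
  0.13x1 + 0.34x2 + 0.18x3 ≥ 0.44   (nitrogen)
  0.01x1 ≤ 0.01   (chloride)
  x1, x2, x3, x4 ≥ 0.
At the optimum only ammonium nitrate, DAP are positive (potassium nitrate, triple superphosphate = 0). The sulfur and nitrogen requirements are met with equality.
That vertex is x2 = 0.2353, x3 = 2.
Cost = 1.02·0.2353 + 1.49·2 = 3.2200.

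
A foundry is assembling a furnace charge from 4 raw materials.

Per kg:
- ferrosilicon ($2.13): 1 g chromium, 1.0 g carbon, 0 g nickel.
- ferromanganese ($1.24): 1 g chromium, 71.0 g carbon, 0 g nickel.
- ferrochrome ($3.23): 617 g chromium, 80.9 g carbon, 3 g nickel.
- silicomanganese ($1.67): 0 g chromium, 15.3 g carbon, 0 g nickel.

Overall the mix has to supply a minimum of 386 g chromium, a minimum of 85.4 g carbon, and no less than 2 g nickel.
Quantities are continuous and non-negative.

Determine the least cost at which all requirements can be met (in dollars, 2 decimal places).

$2.70

This is a linear program. Let x1 = kg of ferrosilicon, x2 = kg of ferromanganese, x3 = kg of ferrochrome, x4 = kg of silicomanganese.
min 2.13x1 + 1.24x2 + 3.23x3 + 1.67x4 with:
  1x1 + 1x2 + 617x3 ≥ 386   (chromium)
  1x1 + 71x2 + 80.9x3 + 15.3x4 ≥ 85.4   (carbon)
  3x3 ≥ 2   (nickel)
  x1, x2, x3, x4 ≥ 0.
The cheapest feasible vertex uses only ferromanganese, ferrochrome; ferrosilicon, silicomanganese are not used. There the carbon and nickel constraints are tight.
That vertex is x2 = 0.4432, x3 = 0.6667.
Objective = 1.24·0.4432 + 3.23·0.6667 = 2.7030.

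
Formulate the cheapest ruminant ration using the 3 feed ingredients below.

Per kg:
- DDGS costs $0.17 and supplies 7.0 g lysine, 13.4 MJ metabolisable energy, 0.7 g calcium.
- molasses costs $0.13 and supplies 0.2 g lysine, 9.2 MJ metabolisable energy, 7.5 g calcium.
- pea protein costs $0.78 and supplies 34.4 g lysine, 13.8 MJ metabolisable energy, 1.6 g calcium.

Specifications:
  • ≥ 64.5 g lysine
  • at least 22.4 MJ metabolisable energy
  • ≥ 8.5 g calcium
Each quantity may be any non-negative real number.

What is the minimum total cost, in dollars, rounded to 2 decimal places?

This is a linear program. Let x1 = kg of DDGS, x2 = kg of molasses, x3 = kg of pea protein.
min 0.17x1 + 0.13x2 + 0.78x3 with:
  7x1 + 0.2x2 + 34.4x3 ≥ 64.5   (lysine)
  13.4x1 + 9.2x2 + 13.8x3 ≥ 22.4   (metabolisable energy)
  0.7x1 + 7.5x2 + 1.6x3 ≥ 8.5   (calcium)
  x1, x2, x3 ≥ 0.
The cheapest feasible vertex uses only molasses, pea protein; DDGS is not used. The lysine and calcium requirements are met with equality.
That vertex is x2 = 0.7342, x3 = 1.871.
Total cost: 0.13·0.7342 + 0.78·1.871 = 1.5548.

$1.55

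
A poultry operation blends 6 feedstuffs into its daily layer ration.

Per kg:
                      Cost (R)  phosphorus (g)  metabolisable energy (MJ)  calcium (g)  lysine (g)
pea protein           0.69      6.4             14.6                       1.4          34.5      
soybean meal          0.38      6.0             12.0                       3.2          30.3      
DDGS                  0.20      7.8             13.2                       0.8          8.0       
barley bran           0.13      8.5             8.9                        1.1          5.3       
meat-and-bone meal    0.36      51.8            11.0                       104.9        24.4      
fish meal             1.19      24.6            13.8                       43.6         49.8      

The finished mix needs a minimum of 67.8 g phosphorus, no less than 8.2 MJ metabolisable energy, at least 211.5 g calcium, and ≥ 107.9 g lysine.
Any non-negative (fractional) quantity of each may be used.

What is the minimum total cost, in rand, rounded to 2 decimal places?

R1.46

Set it up as a linear program. Let x1 = kg of pea protein, x2 = kg of soybean meal, x3 = kg of DDGS, x4 = kg of barley bran, x5 = kg of meat-and-bone meal, x6 = kg of fish meal.
min 0.69x1 + 0.38x2 + 0.2x3 + 0.13x4 + 0.36x5 + 1.19x6 with:
  6.4x1 + 6x2 + 7.8x3 + 8.5x4 + 51.8x5 + 24.6x6 ≥ 67.8   (phosphorus)
  14.6x1 + 12x2 + 13.2x3 + 8.9x4 + 11x5 + 13.8x6 ≥ 8.2   (metabolisable energy)
  1.4x1 + 3.2x2 + 0.8x3 + 1.1x4 + 104.9x5 + 43.6x6 ≥ 211.5   (calcium)
  34.5x1 + 30.3x2 + 8x3 + 5.3x4 + 24.4x5 + 49.8x6 ≥ 107.9   (lysine)
  x1, x2, x3, x4, x5, x6 ≥ 0.
The optimal basis is {soybean meal, meat-and-bone meal}; pea protein, DDGS, barley bran, fish meal drop out. The calcium and lysine requirements are met with equality.
That vertex is x2 = 1.986, x5 = 1.956.
Total cost: 0.38·1.986 + 0.36·1.956 = 1.4588.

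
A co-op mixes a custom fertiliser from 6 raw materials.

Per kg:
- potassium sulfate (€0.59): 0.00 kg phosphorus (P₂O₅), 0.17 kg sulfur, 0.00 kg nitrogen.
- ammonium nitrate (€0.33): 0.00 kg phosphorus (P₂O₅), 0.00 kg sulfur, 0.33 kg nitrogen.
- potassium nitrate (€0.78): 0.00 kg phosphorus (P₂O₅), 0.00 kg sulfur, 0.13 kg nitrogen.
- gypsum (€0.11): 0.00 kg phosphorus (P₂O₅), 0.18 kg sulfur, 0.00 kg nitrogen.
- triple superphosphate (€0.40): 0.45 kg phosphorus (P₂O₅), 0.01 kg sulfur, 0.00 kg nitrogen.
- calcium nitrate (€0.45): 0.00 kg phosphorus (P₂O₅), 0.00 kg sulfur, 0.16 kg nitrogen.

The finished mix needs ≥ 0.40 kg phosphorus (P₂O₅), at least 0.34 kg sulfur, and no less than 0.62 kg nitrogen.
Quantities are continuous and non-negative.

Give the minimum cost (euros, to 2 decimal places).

This is a linear program. Let x1 = kg of potassium sulfate, x2 = kg of ammonium nitrate, x3 = kg of potassium nitrate, x4 = kg of gypsum, x5 = kg of triple superphosphate, x6 = kg of calcium nitrate.
Minimise 0.59x1 + 0.33x2 + 0.78x3 + 0.11x4 + 0.4x5 + 0.45x6 subject to:
  0.45x5 ≥ 0.4   (phosphorus (P₂O₅))
  0.17x1 + 0.18x4 + 0.01x5 ≥ 0.34   (sulfur)
  0.33x2 + 0.13x3 + 0.16x6 ≥ 0.62   (nitrogen)
  x1, x2, x3, x4, x5, x6 ≥ 0.
The minimum-cost mix takes nothing from potassium sulfate, potassium nitrate, calcium nitrate — only ammonium nitrate, gypsum, triple superphosphate. Binding constraints: phosphorus (P₂O₅), sulfur, nitrogen.
That vertex is x2 = 1.879, x4 = 1.84, x5 = 0.8889.
Cost = 0.33·1.879 + 0.11·1.84 + 0.4·0.8889 = 1.1780.

€1.18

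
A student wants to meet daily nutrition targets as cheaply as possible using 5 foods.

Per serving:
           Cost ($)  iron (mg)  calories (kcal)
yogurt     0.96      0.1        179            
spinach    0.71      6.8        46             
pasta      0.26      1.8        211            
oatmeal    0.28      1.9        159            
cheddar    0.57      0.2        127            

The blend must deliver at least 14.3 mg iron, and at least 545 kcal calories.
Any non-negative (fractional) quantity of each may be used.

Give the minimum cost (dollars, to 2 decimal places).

$1.66

Let x1 = servings of yogurt, x2 = servings of spinach, x3 = servings of pasta, x4 = servings of oatmeal, x5 = servings of cheddar.
Minimize 0.96x1 + 0.71x2 + 0.26x3 + 0.28x4 + 0.57x5 with:
  0.1x1 + 6.8x2 + 1.8x3 + 1.9x4 + 0.2x5 ≥ 14.3   (iron)
  179x1 + 46x2 + 211x3 + 159x4 + 127x5 ≥ 545   (calories)
  x1, x2, x3, x4, x5 ≥ 0.
At the optimum only spinach, pasta are positive (yogurt, oatmeal, cheddar = 0). There the iron and calories constraints are tight.
That vertex is x2 = 1.506, x3 = 2.255.
Total cost: 0.71·1.506 + 0.26·2.255 = 1.6556.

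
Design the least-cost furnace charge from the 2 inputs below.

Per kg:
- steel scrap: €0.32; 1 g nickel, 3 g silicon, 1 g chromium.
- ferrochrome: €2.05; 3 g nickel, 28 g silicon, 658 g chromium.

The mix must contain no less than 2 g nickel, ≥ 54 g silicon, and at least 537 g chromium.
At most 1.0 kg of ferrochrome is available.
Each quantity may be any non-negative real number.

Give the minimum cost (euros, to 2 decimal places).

Treat it as an LP. Let x1 = kg of steel scrap, x2 = kg of ferrochrome.
Minimize 0.32x1 + 2.05x2 s.t.:
  1x1 + 3x2 ≥ 2   (nickel)
  3x1 + 28x2 ≥ 54   (silicon)
  1x1 + 658x2 ≥ 537   (chromium)
  x2 ≤ 1
  x1, x2 ≥ 0.
Both inputs are positive at the optimum. There the silicon and the ferrochrome cap constraints are tight.
Optimal quantities: steel scrap = 8.667 kg, ferrochrome = 1 kg.
Total cost: 0.32·8.667 + 2.05·1 = 4.8234.

€4.82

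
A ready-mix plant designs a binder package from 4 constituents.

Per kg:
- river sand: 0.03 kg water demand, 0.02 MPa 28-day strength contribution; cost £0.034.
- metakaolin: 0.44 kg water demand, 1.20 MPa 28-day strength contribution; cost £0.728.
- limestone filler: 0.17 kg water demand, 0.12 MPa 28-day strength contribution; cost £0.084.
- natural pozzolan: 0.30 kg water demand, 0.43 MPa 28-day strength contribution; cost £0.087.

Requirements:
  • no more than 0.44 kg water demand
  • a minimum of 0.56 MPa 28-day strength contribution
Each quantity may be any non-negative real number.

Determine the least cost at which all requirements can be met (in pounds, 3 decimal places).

£0.113

This is a linear program. Let x1 = kg of river sand, x2 = kg of metakaolin, x3 = kg of limestone filler, x4 = kg of natural pozzolan.
min 0.034x1 + 0.728x2 + 0.084x3 + 0.087x4 subject to:
  0.03x1 + 0.44x2 + 0.17x3 + 0.3x4 ≤ 0.44   (water demand)
  0.02x1 + 1.2x2 + 0.12x3 + 0.43x4 ≥ 0.56   (28-day strength contribution)
  x1, x2, x3, x4 ≥ 0.
The optimal basis is {natural pozzolan}; river sand, metakaolin, limestone filler drop out. Binding constraint: 28-day strength contribution.
Solving gives x4 = 1.302.
Total cost: 0.087·1.302 = 0.11327.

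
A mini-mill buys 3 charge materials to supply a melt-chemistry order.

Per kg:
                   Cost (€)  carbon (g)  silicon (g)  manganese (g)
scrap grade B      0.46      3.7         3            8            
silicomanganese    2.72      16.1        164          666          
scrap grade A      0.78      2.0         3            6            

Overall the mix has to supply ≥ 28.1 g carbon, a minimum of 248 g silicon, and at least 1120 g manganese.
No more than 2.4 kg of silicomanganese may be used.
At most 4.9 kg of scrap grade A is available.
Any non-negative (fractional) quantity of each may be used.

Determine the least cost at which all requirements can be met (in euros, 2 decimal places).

This is a linear program. Let x1 = kg of scrap grade B, x2 = kg of silicomanganese, x3 = kg of scrap grade A.
Minimize 0.46x1 + 2.72x2 + 0.78x3 s.t.:
  3.7x1 + 16.1x2 + 2x3 ≥ 28.1   (carbon)
  3x1 + 164x2 + 3x3 ≥ 248   (silicon)
  8x1 + 666x2 + 6x3 ≥ 1120   (manganese)
  x2 ≤ 2.4
  x3 ≤ 4.9
  x1, x2, x3 ≥ 0.
The optimal basis is {scrap grade B, silicomanganese}; scrap grade A drops out. The carbon and manganese requirements are met with equality.
Solving gives x1 = 0.2923, x2 = 1.678.
Total cost: 0.46·0.2923 + 2.72·1.678 = 4.6986.

€4.70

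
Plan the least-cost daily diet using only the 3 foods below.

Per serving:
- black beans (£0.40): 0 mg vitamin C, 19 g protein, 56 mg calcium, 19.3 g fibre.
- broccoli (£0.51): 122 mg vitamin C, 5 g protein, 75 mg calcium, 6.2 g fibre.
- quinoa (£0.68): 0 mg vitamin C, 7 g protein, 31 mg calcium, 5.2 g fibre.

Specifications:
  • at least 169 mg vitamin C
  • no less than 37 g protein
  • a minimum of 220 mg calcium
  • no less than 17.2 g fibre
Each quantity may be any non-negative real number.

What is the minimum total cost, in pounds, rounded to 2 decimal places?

This is a linear program. Let x1 = servings of black beans, x2 = servings of broccoli, x3 = servings of quinoa.
min 0.4x1 + 0.51x2 + 0.68x3 with:
  122x2 ≥ 169   (vitamin C)
  19x1 + 5x2 + 7x3 ≥ 37   (protein)
  56x1 + 75x2 + 31x3 ≥ 220   (calcium)
  19.3x1 + 6.2x2 + 5.2x3 ≥ 17.2   (fibre)
  x1, x2, x3 ≥ 0.
The minimum-cost mix takes nothing from quinoa — only black beans, broccoli. Binding constraints: protein and calcium.
So black beans = 1.463 servings, broccoli = 1.841 servings.
Objective = 0.4·1.463 + 0.51·1.841 = 1.5241.

£1.52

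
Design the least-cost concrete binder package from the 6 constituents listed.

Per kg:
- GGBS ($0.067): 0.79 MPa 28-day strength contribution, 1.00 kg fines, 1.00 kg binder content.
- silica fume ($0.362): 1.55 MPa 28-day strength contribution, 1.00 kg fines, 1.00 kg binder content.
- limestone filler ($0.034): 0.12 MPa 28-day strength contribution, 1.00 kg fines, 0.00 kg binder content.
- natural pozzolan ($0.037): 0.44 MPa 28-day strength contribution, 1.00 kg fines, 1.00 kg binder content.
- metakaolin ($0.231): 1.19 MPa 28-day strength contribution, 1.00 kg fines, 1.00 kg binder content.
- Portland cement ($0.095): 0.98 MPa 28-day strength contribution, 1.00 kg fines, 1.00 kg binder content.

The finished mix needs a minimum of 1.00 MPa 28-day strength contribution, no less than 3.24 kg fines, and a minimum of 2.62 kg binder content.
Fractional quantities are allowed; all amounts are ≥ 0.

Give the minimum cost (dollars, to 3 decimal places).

Let x1 = kg of GGBS, x2 = kg of silica fume, x3 = kg of limestone filler, x4 = kg of natural pozzolan, x5 = kg of metakaolin, x6 = kg of Portland cement.
Minimise 0.067x1 + 0.362x2 + 0.034x3 + 0.037x4 + 0.231x5 + 0.095x6 subject to:
  0.79x1 + 1.55x2 + 0.12x3 + 0.44x4 + 1.19x5 + 0.98x6 ≥ 1   (28-day strength contribution)
  1x1 + 1x2 + 1x3 + 1x4 + 1x5 + 1x6 ≥ 3.24   (fines)
  1x1 + 1x2 + 1x4 + 1x5 + 1x6 ≥ 2.62   (binder content)
  x1, x2, x3, x4, x5, x6 ≥ 0.
The minimum-cost mix takes nothing from GGBS, silica fume, metakaolin, Portland cement — only limestone filler, natural pozzolan. There the fines and binder content constraints are tight.
Solving gives x3 = 0.62, x4 = 2.62.
Total cost: 0.034·0.62 + 0.037·2.62 = 0.11802.

$0.118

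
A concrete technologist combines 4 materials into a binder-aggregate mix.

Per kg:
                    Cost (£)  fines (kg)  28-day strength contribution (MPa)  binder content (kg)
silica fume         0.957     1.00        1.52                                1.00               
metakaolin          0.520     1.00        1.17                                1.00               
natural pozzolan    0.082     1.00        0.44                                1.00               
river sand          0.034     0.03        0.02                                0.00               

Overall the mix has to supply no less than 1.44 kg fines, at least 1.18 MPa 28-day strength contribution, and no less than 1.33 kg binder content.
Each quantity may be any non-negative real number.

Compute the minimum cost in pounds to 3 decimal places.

£0.220

Let x1 = kg of silica fume, x2 = kg of metakaolin, x3 = kg of natural pozzolan, x4 = kg of river sand.
min 0.957x1 + 0.52x2 + 0.082x3 + 0.034x4 s.t.:
  1x1 + 1x2 + 1x3 + 0.03x4 ≥ 1.44   (fines)
  1.52x1 + 1.17x2 + 0.44x3 + 0.02x4 ≥ 1.18   (28-day strength contribution)
  1x1 + 1x2 + 1x3 ≥ 1.33   (binder content)
  x1, x2, x3, x4 ≥ 0.
At the optimum only natural pozzolan is positive (silica fume, metakaolin, river sand = 0). The 28-day strength contribution requirement is met with equality.
So natural pozzolan = 2.682 kg.
Total cost: 0.082·2.682 = 0.21992.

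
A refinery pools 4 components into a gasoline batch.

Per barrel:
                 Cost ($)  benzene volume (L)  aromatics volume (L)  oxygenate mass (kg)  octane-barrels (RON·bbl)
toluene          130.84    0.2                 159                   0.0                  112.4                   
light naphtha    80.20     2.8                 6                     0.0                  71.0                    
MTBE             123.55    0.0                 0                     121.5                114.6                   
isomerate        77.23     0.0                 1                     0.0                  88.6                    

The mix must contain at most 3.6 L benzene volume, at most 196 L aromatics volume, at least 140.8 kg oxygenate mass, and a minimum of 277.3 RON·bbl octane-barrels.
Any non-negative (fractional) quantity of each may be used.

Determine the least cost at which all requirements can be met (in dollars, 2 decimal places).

$269.13

This is a linear program. Let x1 = barrels of toluene, x2 = barrels of light naphtha, x3 = barrels of MTBE, x4 = barrels of isomerate.
min 130.84x1 + 80.2x2 + 123.55x3 + 77.23x4 with:
  0.2x1 + 2.8x2 ≤ 3.6   (benzene volume)
  159x1 + 6x2 + 1x4 ≤ 196   (aromatics volume)
  121.5x3 ≥ 140.8   (oxygenate mass)
  112.4x1 + 71x2 + 114.6x3 + 88.6x4 ≥ 277.3   (octane-barrels)
  x1, x2, x3, x4 ≥ 0.
At the optimum only MTBE, isomerate are positive (toluene, light naphtha = 0). Binding constraints: oxygenate mass and octane-barrels.
Solving gives x3 = 1.15885, x4 = 1.63088.
Total cost: 123.55·1.15885 + 77.23·1.63088 = 269.1288.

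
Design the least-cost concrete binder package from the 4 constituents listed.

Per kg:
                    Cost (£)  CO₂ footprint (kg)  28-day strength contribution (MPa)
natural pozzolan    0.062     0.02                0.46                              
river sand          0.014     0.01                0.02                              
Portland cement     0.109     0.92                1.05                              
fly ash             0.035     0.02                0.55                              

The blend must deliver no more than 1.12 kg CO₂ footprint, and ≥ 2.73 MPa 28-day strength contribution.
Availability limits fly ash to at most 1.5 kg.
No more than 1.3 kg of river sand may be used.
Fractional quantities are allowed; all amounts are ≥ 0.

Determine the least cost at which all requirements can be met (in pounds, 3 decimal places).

Let x1 = kg of natural pozzolan, x2 = kg of river sand, x3 = kg of Portland cement, x4 = kg of fly ash.
Minimize 0.062x1 + 0.014x2 + 0.109x3 + 0.035x4 s.t.:
  0.02x1 + 0.01x2 + 0.92x3 + 0.02x4 ≤ 1.12   (CO₂ footprint)
  0.46x1 + 0.02x2 + 1.05x3 + 0.55x4 ≥ 2.73   (28-day strength contribution)
  x4 ≤ 1.5
  x2 ≤ 1.3
  x1, x2, x3, x4 ≥ 0.
The cheapest feasible vertex uses only natural pozzolan, Portland cement, fly ash; river sand is not used. There the CO₂ footprint, 28-day strength contribution, the fly ash cap constraints are tight.
Optimal quantities: natural pozzolan = 1.512 kg, Portland cement = 1.152 kg, fly ash = 1.5 kg.
Cost = 0.062·1.512 + 0.109·1.152 + 0.035·1.5 = 0.27181.

£0.272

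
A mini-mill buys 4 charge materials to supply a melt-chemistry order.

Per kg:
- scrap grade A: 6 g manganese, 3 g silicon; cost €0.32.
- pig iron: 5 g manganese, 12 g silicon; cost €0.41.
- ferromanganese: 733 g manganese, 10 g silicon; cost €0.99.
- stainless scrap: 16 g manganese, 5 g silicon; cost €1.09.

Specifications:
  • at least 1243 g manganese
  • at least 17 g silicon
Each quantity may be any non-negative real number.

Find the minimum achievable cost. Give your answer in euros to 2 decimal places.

€1.68

Let x1 = kg of scrap grade A, x2 = kg of pig iron, x3 = kg of ferromanganese, x4 = kg of stainless scrap.
Minimize 0.32x1 + 0.41x2 + 0.99x3 + 1.09x4 subject to:
  6x1 + 5x2 + 733x3 + 16x4 ≥ 1243   (manganese)
  3x1 + 12x2 + 10x3 + 5x4 ≥ 17   (silicon)
  x1, x2, x3, x4 ≥ 0.
The cheapest feasible vertex uses only pig iron, ferromanganese; scrap grade A, stainless scrap are not used. Binding constraints: manganese and silicon.
That vertex is x2 = 0.003544, x3 = 1.696.
Cost = 0.41·0.003544 + 0.99·1.696 = 1.6805.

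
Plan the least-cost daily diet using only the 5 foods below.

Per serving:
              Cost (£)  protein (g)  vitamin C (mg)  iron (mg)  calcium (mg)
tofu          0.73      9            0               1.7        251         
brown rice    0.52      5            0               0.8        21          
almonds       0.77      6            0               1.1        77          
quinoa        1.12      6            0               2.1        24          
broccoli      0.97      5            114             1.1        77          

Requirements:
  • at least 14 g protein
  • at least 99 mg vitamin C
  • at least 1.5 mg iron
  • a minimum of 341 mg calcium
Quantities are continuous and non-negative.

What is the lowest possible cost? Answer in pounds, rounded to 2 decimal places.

£1.64

This is a linear program. Let x1 = servings of tofu, x2 = servings of brown rice, x3 = servings of almonds, x4 = servings of quinoa, x5 = servings of broccoli.
Minimise 0.73x1 + 0.52x2 + 0.77x3 + 1.12x4 + 0.97x5 subject to:
  9x1 + 5x2 + 6x3 + 6x4 + 5x5 ≥ 14   (protein)
  114x5 ≥ 99   (vitamin C)
  1.7x1 + 0.8x2 + 1.1x3 + 2.1x4 + 1.1x5 ≥ 1.5   (iron)
  251x1 + 21x2 + 77x3 + 24x4 + 77x5 ≥ 341   (calcium)
  x1, x2, x3, x4, x5 ≥ 0.
The minimum-cost mix takes nothing from brown rice, almonds, quinoa — only tofu, broccoli. There the vitamin C and calcium constraints are tight.
Optimal quantities: tofu = 1.092 servings, broccoli = 0.8684 servings.
Objective = 0.73·1.092 + 0.97·0.8684 = 1.6395.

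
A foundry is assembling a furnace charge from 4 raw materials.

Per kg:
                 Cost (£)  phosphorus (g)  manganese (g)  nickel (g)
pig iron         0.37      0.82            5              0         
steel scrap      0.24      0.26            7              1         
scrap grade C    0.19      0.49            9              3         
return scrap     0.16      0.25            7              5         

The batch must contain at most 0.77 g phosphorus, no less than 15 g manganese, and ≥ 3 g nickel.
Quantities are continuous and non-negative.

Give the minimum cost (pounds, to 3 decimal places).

Let x1 = kg of pig iron, x2 = kg of steel scrap, x3 = kg of scrap grade C, x4 = kg of return scrap.
min 0.37x1 + 0.24x2 + 0.19x3 + 0.16x4 with:
  0.82x1 + 0.26x2 + 0.49x3 + 0.25x4 ≤ 0.77   (phosphorus)
  5x1 + 7x2 + 9x3 + 7x4 ≥ 15   (manganese)
  1x2 + 3x3 + 5x4 ≥ 3   (nickel)
  x1, x2, x3, x4 ≥ 0.
The minimum-cost mix takes nothing from pig iron, steel scrap — only scrap grade C, return scrap. The phosphorus and manganese requirements are met with equality.
So scrap grade C = 1.39 kg, return scrap = 0.3559 kg.
Hence cost = 0.19·1.39 + 0.16·0.3559 = £0.32104.

£0.321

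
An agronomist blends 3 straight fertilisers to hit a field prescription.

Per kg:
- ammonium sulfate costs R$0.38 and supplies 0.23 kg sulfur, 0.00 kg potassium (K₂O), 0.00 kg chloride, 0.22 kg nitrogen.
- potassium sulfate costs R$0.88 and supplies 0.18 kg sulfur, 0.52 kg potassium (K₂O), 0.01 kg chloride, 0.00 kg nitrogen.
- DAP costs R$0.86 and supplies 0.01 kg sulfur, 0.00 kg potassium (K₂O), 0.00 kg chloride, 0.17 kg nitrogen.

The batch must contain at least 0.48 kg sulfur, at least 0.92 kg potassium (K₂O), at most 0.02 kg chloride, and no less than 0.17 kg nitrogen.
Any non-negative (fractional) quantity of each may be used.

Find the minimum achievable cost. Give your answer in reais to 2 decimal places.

Set it up as a linear program. Let x1 = kg of ammonium sulfate, x2 = kg of potassium sulfate, x3 = kg of DAP.
Minimise 0.38x1 + 0.88x2 + 0.86x3 with:
  0.23x1 + 0.18x2 + 0.01x3 ≥ 0.48   (sulfur)
  0.52x2 ≥ 0.92   (potassium (K₂O))
  0.01x2 ≤ 0.02   (chloride)
  0.22x1 + 0.17x3 ≥ 0.17   (nitrogen)
  x1, x2, x3 ≥ 0.
The optimal basis is {ammonium sulfate, potassium sulfate}; DAP drops out. Binding constraints: potassium (K₂O) and nitrogen.
Solving gives x1 = 0.7727, x2 = 1.769.
Hence cost = 0.38·0.7727 + 0.88·1.769 = R$1.8503.

R$1.85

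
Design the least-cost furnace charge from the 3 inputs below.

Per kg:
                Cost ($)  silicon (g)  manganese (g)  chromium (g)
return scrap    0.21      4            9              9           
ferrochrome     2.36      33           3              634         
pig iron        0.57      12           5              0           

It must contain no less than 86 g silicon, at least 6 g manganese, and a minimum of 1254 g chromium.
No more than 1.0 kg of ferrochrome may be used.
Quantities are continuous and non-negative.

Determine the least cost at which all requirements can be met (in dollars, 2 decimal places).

$16.83

Treat it as an LP. Let x1 = kg of return scrap, x2 = kg of ferrochrome, x3 = kg of pig iron.
Minimize 0.21x1 + 2.36x2 + 0.57x3 with:
  4x1 + 33x2 + 12x3 ≥ 86   (silicon)
  9x1 + 3x2 + 5x3 ≥ 6   (manganese)
  9x1 + 634x2 ≥ 1254   (chromium)
  x2 ≤ 1
  x1, x2, x3 ≥ 0.
At the optimum only return scrap, ferrochrome are positive (pig iron = 0). The chromium and the ferrochrome cap requirements are met with equality.
Optimal quantities: return scrap = 68.89 kg, ferrochrome = 1 kg.
Total cost: 0.21·68.89 + 2.36·1 = 16.8269.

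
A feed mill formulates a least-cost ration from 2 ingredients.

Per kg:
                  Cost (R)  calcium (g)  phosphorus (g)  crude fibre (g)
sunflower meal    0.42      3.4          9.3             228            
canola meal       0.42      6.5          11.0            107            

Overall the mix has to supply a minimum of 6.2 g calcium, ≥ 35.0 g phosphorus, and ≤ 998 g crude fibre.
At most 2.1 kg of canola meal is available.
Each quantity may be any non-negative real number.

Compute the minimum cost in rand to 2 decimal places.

R1.42

Treat it as an LP. Let x1 = kg of sunflower meal, x2 = kg of canola meal.
Minimise 0.42x1 + 0.42x2 with:
  3.4x1 + 6.5x2 ≥ 6.2   (calcium)
  9.3x1 + 11x2 ≥ 35   (phosphorus)
  228x1 + 107x2 ≤ 998   (crude fibre)
  x2 ≤ 2.1
  x1, x2 ≥ 0.
Both inputs are positive at the optimum. There the phosphorus and the canola meal cap constraints are tight.
Solving gives x1 = 1.28, x2 = 2.1.
Objective = 0.42·1.28 + 0.42·2.1 = 1.4196.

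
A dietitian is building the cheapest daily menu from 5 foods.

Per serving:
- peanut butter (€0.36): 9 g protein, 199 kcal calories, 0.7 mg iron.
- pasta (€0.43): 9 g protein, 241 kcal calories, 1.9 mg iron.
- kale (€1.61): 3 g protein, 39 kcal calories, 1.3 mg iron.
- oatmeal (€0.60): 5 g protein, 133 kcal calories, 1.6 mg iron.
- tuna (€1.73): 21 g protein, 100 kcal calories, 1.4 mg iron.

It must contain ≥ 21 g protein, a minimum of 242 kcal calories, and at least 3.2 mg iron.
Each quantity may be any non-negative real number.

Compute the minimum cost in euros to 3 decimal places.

Treat it as an LP. Let x1 = servings of peanut butter, x2 = servings of pasta, x3 = servings of kale, x4 = servings of oatmeal, x5 = servings of tuna.
Minimize 0.36x1 + 0.43x2 + 1.61x3 + 0.6x4 + 1.73x5 subject to:
  9x1 + 9x2 + 3x3 + 5x4 + 21x5 ≥ 21   (protein)
  199x1 + 241x2 + 39x3 + 133x4 + 100x5 ≥ 242   (calories)
  0.7x1 + 1.9x2 + 1.3x3 + 1.6x4 + 1.4x5 ≥ 3.2   (iron)
  x1, x2, x3, x4, x5 ≥ 0.
The cheapest feasible vertex uses only peanut butter, pasta; kale, oatmeal, tuna are not used. Binding constraints: protein and iron.
That vertex is x1 = 1.0278, x2 = 1.3056.
Total cost: 0.36·1.0278 + 0.43·1.3056 = 0.93142.

€0.931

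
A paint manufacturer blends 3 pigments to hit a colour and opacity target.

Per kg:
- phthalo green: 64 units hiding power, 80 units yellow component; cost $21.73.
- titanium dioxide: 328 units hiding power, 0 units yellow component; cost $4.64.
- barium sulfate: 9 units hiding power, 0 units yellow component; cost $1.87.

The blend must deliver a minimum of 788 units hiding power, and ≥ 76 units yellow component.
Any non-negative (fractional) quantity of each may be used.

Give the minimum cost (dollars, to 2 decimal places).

Treat it as an LP. Let x1 = kg of phthalo green, x2 = kg of titanium dioxide, x3 = kg of barium sulfate.
min 21.73x1 + 4.64x2 + 1.87x3 with:
  64x1 + 328x2 + 9x3 ≥ 788   (hiding power)
  80x1 ≥ 76   (yellow component)
  x1, x2, x3 ≥ 0.
The cheapest feasible vertex uses only phthalo green, titanium dioxide; barium sulfate is not used. There the hiding power and yellow component constraints are tight.
Solving gives x1 = 0.95, x2 = 2.217.
Objective = 21.73·0.95 + 4.64·2.217 = 30.9304.

$30.93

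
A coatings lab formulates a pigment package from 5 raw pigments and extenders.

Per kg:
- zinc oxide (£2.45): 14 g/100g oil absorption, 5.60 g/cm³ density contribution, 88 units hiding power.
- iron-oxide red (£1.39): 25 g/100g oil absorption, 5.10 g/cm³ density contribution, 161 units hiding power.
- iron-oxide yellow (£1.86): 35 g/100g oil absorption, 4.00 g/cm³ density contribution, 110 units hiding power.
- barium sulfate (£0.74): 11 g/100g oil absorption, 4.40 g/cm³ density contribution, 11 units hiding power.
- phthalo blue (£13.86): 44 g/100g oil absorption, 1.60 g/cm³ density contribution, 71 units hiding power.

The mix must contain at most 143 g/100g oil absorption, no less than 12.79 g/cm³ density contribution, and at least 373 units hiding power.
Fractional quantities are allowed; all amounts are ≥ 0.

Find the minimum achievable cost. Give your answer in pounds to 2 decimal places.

Treat it as an LP. Let x1 = kg of zinc oxide, x2 = kg of iron-oxide red, x3 = kg of iron-oxide yellow, x4 = kg of barium sulfate, x5 = kg of phthalo blue.
min 2.45x1 + 1.39x2 + 1.86x3 + 0.74x4 + 13.86x5 with:
  14x1 + 25x2 + 35x3 + 11x4 + 44x5 ≤ 143   (oil absorption)
  5.6x1 + 5.1x2 + 4x3 + 4.4x4 + 1.6x5 ≥ 12.79   (density contribution)
  88x1 + 161x2 + 110x3 + 11x4 + 71x5 ≥ 373   (hiding power)
  x1, x2, x3, x4, x5 ≥ 0.
The cheapest feasible vertex uses only iron-oxide red, barium sulfate; zinc oxide, iron-oxide yellow, phthalo blue are not used. There the density contribution and hiding power constraints are tight.
Optimal quantities: iron-oxide red = 2.3003 kg, barium sulfate = 0.24052 kg.
Total cost: 1.39·2.3003 + 0.74·0.24052 = 3.3754.

£3.38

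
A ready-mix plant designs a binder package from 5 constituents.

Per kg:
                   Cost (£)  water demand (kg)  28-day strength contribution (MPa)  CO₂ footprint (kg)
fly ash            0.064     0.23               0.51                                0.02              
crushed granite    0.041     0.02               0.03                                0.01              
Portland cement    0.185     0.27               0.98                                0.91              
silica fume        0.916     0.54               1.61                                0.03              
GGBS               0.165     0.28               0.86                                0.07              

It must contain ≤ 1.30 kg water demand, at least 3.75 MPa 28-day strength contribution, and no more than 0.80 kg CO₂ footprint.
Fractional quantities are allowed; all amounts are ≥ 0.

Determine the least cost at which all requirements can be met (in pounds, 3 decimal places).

Let x1 = kg of fly ash, x2 = kg of crushed granite, x3 = kg of Portland cement, x4 = kg of silica fume, x5 = kg of GGBS.
Minimise 0.064x1 + 0.041x2 + 0.185x3 + 0.916x4 + 0.165x5 subject to:
  0.23x1 + 0.02x2 + 0.27x3 + 0.54x4 + 0.28x5 ≤ 1.3   (water demand)
  0.51x1 + 0.03x2 + 0.98x3 + 1.61x4 + 0.86x5 ≥ 3.75   (28-day strength contribution)
  0.02x1 + 0.01x2 + 0.91x3 + 0.03x4 + 0.07x5 ≤ 0.8   (CO₂ footprint)
  x1, x2, x3, x4, x5 ≥ 0.
The optimal basis is {fly ash, Portland cement, GGBS}; crushed granite, silica fume drop out. Binding constraints: water demand, 28-day strength contribution, CO₂ footprint.
That vertex is x1 = 1.728, x3 = 0.6407, x5 = 2.606.
Total cost: 0.064·1.728 + 0.185·0.6407 + 0.165·2.606 = 0.65911.

£0.659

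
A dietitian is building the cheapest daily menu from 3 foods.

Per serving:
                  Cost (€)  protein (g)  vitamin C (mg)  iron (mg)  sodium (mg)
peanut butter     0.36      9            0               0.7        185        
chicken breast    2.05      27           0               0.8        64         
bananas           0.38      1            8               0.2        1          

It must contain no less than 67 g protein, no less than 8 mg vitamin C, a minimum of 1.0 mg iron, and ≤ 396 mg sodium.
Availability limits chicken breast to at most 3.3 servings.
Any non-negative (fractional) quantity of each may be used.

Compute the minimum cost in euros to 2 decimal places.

This is a linear program. Let x1 = servings of peanut butter, x2 = servings of chicken breast, x3 = servings of bananas.
Minimize 0.36x1 + 2.05x2 + 0.38x3 with:
  9x1 + 27x2 + 1x3 ≥ 67   (protein)
  8x3 ≥ 8   (vitamin C)
  0.7x1 + 0.8x2 + 0.2x3 ≥ 1   (iron)
  185x1 + 64x2 + 1x3 ≤ 396   (sodium)
  x2 ≤ 3.3
  x1, x2, x3 ≥ 0.
All 3 inputs are positive at the optimum. The protein, vitamin C, sodium requirements are met with equality.
So peanut butter = 1.458 servings, chicken breast = 1.959 servings, bananas = 1 serving.
Objective = 0.36·1.458 + 2.05·1.959 + 0.38·1 = 4.9208.

€4.92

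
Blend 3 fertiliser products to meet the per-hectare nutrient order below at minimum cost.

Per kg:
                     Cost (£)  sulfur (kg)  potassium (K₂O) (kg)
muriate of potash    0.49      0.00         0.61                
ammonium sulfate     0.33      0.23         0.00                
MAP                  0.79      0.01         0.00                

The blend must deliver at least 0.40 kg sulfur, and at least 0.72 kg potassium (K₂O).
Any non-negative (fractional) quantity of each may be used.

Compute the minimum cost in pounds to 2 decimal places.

Let x1 = kg of muriate of potash, x2 = kg of ammonium sulfate, x3 = kg of MAP.
min 0.49x1 + 0.33x2 + 0.79x3 s.t.:
  0.23x2 + 0.01x3 ≥ 0.4   (sulfur)
  0.61x1 ≥ 0.72   (potassium (K₂O))
  x1, x2, x3 ≥ 0.
At the optimum only muriate of potash, ammonium sulfate are positive (MAP = 0). The sulfur and potassium (K₂O) requirements are met with equality.
Solving gives x1 = 1.18, x2 = 1.739.
Objective = 0.49·1.18 + 0.33·1.739 = 1.1521.

£1.15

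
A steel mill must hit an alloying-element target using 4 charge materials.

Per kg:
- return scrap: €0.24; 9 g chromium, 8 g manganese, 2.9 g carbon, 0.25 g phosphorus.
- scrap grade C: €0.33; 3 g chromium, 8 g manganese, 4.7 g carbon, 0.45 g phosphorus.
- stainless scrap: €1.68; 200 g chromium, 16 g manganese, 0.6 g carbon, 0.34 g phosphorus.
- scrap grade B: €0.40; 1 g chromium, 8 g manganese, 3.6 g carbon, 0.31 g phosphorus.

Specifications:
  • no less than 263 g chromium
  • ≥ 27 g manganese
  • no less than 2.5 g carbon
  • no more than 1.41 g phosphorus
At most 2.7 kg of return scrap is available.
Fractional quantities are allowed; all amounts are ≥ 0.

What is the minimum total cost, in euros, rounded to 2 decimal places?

This is a linear program. Let x1 = kg of return scrap, x2 = kg of scrap grade C, x3 = kg of stainless scrap, x4 = kg of scrap grade B.
Minimise 0.24x1 + 0.33x2 + 1.68x3 + 0.4x4 subject to:
  9x1 + 3x2 + 200x3 + 1x4 ≥ 263   (chromium)
  8x1 + 8x2 + 16x3 + 8x4 ≥ 27   (manganese)
  2.9x1 + 4.7x2 + 0.6x3 + 3.6x4 ≥ 2.5   (carbon)
  0.25x1 + 0.45x2 + 0.34x3 + 0.31x4 ≤ 1.41   (phosphorus)
  x1 ≤ 2.7
  x1, x2, x3, x4 ≥ 0.
The optimal basis is {return scrap, stainless scrap}; scrap grade C, scrap grade B drop out. Binding constraints: chromium and manganese.
Optimal quantities: return scrap = 0.8187 kg, stainless scrap = 1.278 kg.
Objective = 0.24·0.8187 + 1.68·1.278 = 2.3435.

€2.34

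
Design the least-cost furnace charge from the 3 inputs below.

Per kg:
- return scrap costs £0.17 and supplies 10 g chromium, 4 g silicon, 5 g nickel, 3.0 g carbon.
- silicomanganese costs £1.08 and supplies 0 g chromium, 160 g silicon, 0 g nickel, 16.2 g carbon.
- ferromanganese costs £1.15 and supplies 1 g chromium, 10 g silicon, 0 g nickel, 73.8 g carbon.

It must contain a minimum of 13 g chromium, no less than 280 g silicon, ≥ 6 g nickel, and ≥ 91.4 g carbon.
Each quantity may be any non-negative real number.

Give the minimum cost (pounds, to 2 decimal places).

Let x1 = kg of return scrap, x2 = kg of silicomanganese, x3 = kg of ferromanganese.
Minimize 0.17x1 + 1.08x2 + 1.15x3 s.t.:
  10x1 + 1x3 ≥ 13   (chromium)
  4x1 + 160x2 + 10x3 ≥ 280   (silicon)
  5x1 ≥ 6   (nickel)
  3x1 + 16.2x2 + 73.8x3 ≥ 91.4   (carbon)
  x1, x2, x3 ≥ 0.
The optimal mix uses every input. Binding constraints: chromium, silicon, carbon.
So return scrap = 1.218 kg, silicomanganese = 1.668 kg, ferromanganese = 0.8228 kg.
Total cost: 0.17·1.218 + 1.08·1.668 + 1.15·0.8228 = 2.9547.

£2.95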